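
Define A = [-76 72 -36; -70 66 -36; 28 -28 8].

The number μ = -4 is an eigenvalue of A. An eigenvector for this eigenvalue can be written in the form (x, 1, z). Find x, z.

1, 0

We need (A + 4I)v = 0.
A + 4I = [[-72, 72, -36], [-70, 70, -36], [28, -28, 12]].
Row 1: (-72)·x + (72)·1 + (-36)·z = 0
Row 2: (-70)·x + (70)·1 + (-36)·z = 0
Row 3: (28)·x + (-28)·1 + (12)·z = 0
Solving gives x = 1, z = 0.
Check: A·(1, 1, 0) = (-4, -4, 0) = -4·(1, 1, 0).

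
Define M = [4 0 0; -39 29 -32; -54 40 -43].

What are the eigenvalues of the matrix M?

-11, -3, 4

Compute the characteristic polynomial p(s) = det(sI - M).
Expanding the 3×3 determinant: p(s) = s^3 + 10s^2 - 23s - 132.
Try s = -3: p(-3) = 0, so -3 is a root.
Dividing by (s + 3) leaves s^2 + 7s - 44.
The quadratic factors as (s + 11)·(s - 4).
Eigenvalues: -11, -3, 4.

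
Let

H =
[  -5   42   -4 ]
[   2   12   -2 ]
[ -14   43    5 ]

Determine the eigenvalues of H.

-9, 10, 11

Compute the characteristic polynomial p(λ) = det(λI - H).
Cofactor expansion gives p(λ) = λ^3 - 12λ^2 - 79λ + 990.
Try λ = 10: p(10) = 0, so 10 is a root.
Factor out (λ - 10): p(λ) = (λ - 10)·(λ^2 - 2λ - 99).
The quadratic factors as (λ + 9)·(λ - 11).
Eigenvalues: -9, 10, 11.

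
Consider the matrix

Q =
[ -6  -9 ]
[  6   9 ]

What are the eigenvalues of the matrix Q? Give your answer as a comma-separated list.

0, 3

det(Q - sI) = (-6 - s)(9 - s) - (-9)·(6) = s^2 - 3s.
This factors as s·(s - 3) = 0.
Eigenvalues: 0, 3.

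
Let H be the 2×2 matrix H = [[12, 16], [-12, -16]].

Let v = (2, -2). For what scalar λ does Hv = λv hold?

Compute Hv: H·(2, -2) = (-8, 8).
Since Hv = λv, compare component 1: -8 = λ·2, so λ = -4.

-4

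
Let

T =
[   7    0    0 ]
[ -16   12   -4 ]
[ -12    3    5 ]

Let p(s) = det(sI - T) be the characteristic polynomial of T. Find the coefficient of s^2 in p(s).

-24

The coefficient of s^2 of det(sI - T) is −trace(T).
trace(T) = (7) + (12) + (5) = 24, so the coefficient is -24.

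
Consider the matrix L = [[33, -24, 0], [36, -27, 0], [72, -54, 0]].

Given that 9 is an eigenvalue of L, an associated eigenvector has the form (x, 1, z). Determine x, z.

We need (L - 9I)v = 0.
L - 9I = [[24, -24, 0], [36, -36, 0], [72, -54, -9]].
Row 1: (24)·x + (-24)·1 + (0)·z = 0
Row 2: (36)·x + (-36)·1 + (0)·z = 0
Row 3: (72)·x + (-54)·1 + (-9)·z = 0
Solving gives x = 1, z = 2.
Check: L·(1, 1, 2) = (9, 9, 18) = 9·(1, 1, 2).

1, 2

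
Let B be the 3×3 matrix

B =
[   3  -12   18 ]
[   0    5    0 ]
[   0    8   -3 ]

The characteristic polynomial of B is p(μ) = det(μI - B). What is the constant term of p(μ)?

45

p(μ) = μ^3 - 5μ^2 - 9μ + 45.
The constant term is 45.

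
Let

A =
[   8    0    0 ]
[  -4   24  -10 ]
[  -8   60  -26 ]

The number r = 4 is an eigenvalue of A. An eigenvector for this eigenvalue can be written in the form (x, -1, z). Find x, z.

We need (A - 4I)v = 0.
A - 4I = [[4, 0, 0], [-4, 20, -10], [-8, 60, -30]].
Row 1: (4)·x + (0)·-1 + (0)·z = 0
Row 2: (-4)·x + (20)·-1 + (-10)·z = 0
Row 3: (-8)·x + (60)·-1 + (-30)·z = 0
Solving gives x = 0, z = -2.
Check: A·(0, -1, -2) = (0, -4, -8) = 4·(0, -1, -2).

0, -2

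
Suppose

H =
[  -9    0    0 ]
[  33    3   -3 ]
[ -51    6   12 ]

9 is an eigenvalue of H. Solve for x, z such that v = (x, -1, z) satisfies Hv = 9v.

We need (H - 9I)v = 0.
H - 9I = [[-18, 0, 0], [33, -6, -3], [-51, 6, 3]].
Row 1: (-18)·x + (0)·-1 + (0)·z = 0
Row 2: (33)·x + (-6)·-1 + (-3)·z = 0
Row 3: (-51)·x + (6)·-1 + (3)·z = 0
Solving gives x = 0, z = 2.
Check: H·(0, -1, 2) = (0, -9, 18) = 9·(0, -1, 2).

0, 2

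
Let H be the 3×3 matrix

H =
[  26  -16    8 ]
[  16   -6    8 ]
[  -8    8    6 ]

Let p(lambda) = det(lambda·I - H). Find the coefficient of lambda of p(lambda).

220

p(lambda) = lambda^3 - 26·lambda^2 + 220·lambda - 600.
The coefficient of lambda is 220.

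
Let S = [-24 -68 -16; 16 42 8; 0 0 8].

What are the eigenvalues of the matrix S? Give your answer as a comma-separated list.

8, 8, 10

The characteristic polynomial is p(s) = det(sI - S).
Expanding along the first row, p(s) = s^3 - 26s^2 + 224s - 640.
Try s = 8: p(8) = 0, so 8 is a root.
Dividing by (s - 8) leaves s^2 - 18s + 80.
The quadratic factors as (s - 8)·(s - 10).
Eigenvalues: 8, 8, 10.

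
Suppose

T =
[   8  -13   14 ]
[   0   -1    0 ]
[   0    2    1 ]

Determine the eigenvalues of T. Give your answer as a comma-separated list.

-1, 1, 8

The characteristic polynomial is p(μ) = det(μI - T).
Expanding the 3×3 determinant: p(μ) = μ^3 - 8μ^2 - μ + 8.
Since p(-1) = 0, μ = -1 is a root.
Dividing by (μ + 1) leaves μ^2 - 9μ + 8.
The quadratic factors as (μ - 1)·(μ - 8).
Eigenvalues: -1, 1, 8.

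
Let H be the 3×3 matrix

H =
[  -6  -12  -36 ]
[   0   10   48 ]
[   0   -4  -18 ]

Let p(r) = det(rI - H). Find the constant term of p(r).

p(r) = r^3 + 14r^2 + 60r + 72.
The constant term is 72.

72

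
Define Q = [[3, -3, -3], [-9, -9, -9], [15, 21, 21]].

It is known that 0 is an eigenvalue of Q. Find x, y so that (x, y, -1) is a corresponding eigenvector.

We need (Q)v = 0.
Q = [[3, -3, -3], [-9, -9, -9], [15, 21, 21]].
Row 1: (3)·x + (-3)·y + (-3)·-1 = 0
Row 2: (-9)·x + (-9)·y + (-9)·-1 = 0
Row 3: (15)·x + (21)·y + (21)·-1 = 0
Solving gives x = 0, y = 1.
Check: Q·(0, 1, -1) = (0, 0, 0) = 0·(0, 1, -1).

0, 1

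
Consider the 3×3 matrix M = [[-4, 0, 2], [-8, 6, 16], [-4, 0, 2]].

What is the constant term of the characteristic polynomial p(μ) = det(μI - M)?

p(0) = det(0·I − M) = det(−M) = (−1)^3·det(M).
det(M) = 0, so p(0) = 0.

0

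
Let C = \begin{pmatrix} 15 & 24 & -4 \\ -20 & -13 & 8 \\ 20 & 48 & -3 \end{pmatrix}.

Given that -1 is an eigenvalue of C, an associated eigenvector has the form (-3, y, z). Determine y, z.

1, -6

We need (C + 1I)v = 0.
C + 1I = [[16, 24, -4], [-20, -12, 8], [20, 48, -2]].
Row 1: (16)·-3 + (24)·y + (-4)·z = 0
Row 2: (-20)·-3 + (-12)·y + (8)·z = 0
Row 3: (20)·-3 + (48)·y + (-2)·z = 0
Solving gives y = 1, z = -6.
Check: C·(-3, 1, -6) = (3, -1, 6) = -1·(-3, 1, -6).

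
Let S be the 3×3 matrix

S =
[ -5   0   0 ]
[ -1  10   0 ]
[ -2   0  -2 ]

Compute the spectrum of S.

-5, -2, 10

S is lower triangular, so its eigenvalues are the diagonal entries.
Diagonal: -5, 10, -2.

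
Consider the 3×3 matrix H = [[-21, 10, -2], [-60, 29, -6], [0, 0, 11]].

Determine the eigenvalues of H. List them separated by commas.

The characteristic polynomial is p(s) = det(sI - H).
Expanding along the first row, p(s) = s^3 - 19s^2 + 79s + 99.
Try s = 9: p(9) = 0, so 9 is a root.
Dividing by (s - 9) leaves s^2 - 10s - 11.
The quadratic factors as (s + 1)·(s - 11).
Eigenvalues: -1, 9, 11.

-1, 9, 11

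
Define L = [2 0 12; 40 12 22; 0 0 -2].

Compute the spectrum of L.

Compute the characteristic polynomial p(lambda) = det(lambda·I - L).
Expanding the 3×3 determinant: p(lambda) = lambda^3 - 12·lambda^2 - 4·lambda + 48.
Since p(-2) = 0, lambda = -2 is a root.
Factor out (lambda + 2): p(lambda) = (lambda + 2)·(lambda^2 - 14·lambda + 24).
The quadratic factors as (lambda - 2)·(lambda - 12).
Eigenvalues: -2, 2, 12.

-2, 2, 12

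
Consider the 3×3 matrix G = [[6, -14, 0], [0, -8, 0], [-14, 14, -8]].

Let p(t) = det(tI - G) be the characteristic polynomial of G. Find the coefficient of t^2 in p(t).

10

The coefficient of t^2 of det(tI - G) is −trace(G).
trace(G) = (6) + (-8) + (-8) = -10, so the coefficient is 10.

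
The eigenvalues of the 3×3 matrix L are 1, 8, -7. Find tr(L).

2

trace(L) is the sum of the eigenvalues: (1) + (8) + (-7) = 2.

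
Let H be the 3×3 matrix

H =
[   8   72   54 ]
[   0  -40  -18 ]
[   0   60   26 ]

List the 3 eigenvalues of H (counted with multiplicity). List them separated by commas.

The characteristic polynomial is p(s) = det(sI - H).
Cofactor expansion gives p(s) = s^3 + 6s^2 - 72s - 320.
Rational-root test: s = -4 gives p(-4) = 0.
Dividing by (s + 4) leaves s^2 + 2s - 80.
The quadratic factors as (s + 10)·(s - 8).
Eigenvalues: -10, -4, 8.

-10, -4, 8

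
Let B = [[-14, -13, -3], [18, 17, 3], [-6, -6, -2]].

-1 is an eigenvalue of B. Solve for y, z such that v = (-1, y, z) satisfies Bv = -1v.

1, 0

We need (B + 1I)v = 0.
B + 1I = [[-13, -13, -3], [18, 18, 3], [-6, -6, -1]].
Row 1: (-13)·-1 + (-13)·y + (-3)·z = 0
Row 2: (18)·-1 + (18)·y + (3)·z = 0
Row 3: (-6)·-1 + (-6)·y + (-1)·z = 0
Solving gives y = 1, z = 0.
Check: B·(-1, 1, 0) = (1, -1, 0) = -1·(-1, 1, 0).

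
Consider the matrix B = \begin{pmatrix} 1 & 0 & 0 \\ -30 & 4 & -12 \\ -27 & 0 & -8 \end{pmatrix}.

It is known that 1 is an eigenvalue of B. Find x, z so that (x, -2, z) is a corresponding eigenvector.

1, -3

We need (B - 1I)v = 0.
B - 1I = [[0, 0, 0], [-30, 3, -12], [-27, 0, -9]].
Row 1: (0)·x + (0)·-2 + (0)·z = 0
Row 2: (-30)·x + (3)·-2 + (-12)·z = 0
Row 3: (-27)·x + (0)·-2 + (-9)·z = 0
Solving gives x = 1, z = -3.
Check: B·(1, -2, -3) = (1, -2, -3) = 1·(1, -2, -3).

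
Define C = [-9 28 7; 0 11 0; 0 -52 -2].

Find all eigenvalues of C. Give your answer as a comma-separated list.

The characteristic polynomial is p(lambda) = det(lambda·I - C).
Expanding along the first row, p(lambda) = lambda^3 - 103·lambda - 198.
Rational-root test: lambda = 11 gives p(11) = 0.
Dividing by (lambda - 11) leaves lambda^2 + 11·lambda + 18.
The quadratic factors as (lambda + 9)·(lambda + 2).
Eigenvalues: -9, -2, 11.

-9, -2, 11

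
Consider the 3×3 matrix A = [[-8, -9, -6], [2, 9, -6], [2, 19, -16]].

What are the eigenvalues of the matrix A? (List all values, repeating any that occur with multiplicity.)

-10, -3, -2

Set up det(tI - A) = 0.
Cofactor expansion gives p(t) = t^3 + 15t^2 + 56t + 60.
Try t = -3: p(-3) = 0, so -3 is a root.
Dividing by (t + 3) leaves t^2 + 12t + 20.
The quadratic factors as (t + 10)·(t + 2).
Eigenvalues: -10, -3, -2.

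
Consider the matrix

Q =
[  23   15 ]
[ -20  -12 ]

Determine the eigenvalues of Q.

3, 8

det(Q - λI) = (23 - λ)(-12 - λ) - (15)·(-20) = λ^2 - 11λ + 24.
This factors as (λ - 3)·(λ - 8) = 0.
Eigenvalues: 3, 8.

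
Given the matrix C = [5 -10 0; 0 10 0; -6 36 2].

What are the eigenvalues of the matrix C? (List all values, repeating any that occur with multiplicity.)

The characteristic polynomial is p(lambda) = det(lambda·I - C).
Expanding the 3×3 determinant: p(lambda) = lambda^3 - 17·lambda^2 + 80·lambda - 100.
Rational-root test: lambda = 2 gives p(2) = 0.
Factor out (lambda - 2): p(lambda) = (lambda - 2)·(lambda^2 - 15·lambda + 50).
The quadratic factors as (lambda - 5)·(lambda - 10).
Eigenvalues: 2, 5, 10.

2, 5, 10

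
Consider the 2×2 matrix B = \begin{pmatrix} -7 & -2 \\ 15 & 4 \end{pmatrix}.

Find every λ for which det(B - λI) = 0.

det(B - λI) = (-7 - λ)(4 - λ) - (-2)·(15) = λ^2 + 3λ + 2.
This factors as (λ + 2)·(λ + 1) = 0.
Eigenvalues: -2, -1.

-2, -1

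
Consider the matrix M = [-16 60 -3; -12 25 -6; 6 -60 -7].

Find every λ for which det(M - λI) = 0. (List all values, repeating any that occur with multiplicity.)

Set up det(λI - M) = 0.
Expanding the 3×3 determinant: p(λ) = λ^3 - 2λ^2 - 85λ + 350.
Rational-root test: λ = 5 gives p(5) = 0.
Dividing by (λ - 5) leaves λ^2 + 3λ - 70.
The quadratic factors as (λ + 10)·(λ - 7).
Eigenvalues: -10, 5, 7.

-10, 5, 7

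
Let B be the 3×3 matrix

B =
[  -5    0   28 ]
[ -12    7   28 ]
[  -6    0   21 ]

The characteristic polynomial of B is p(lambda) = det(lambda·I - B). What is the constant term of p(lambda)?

p(lambda) = lambda^3 - 23·lambda^2 + 175·lambda - 441.
The constant term is -441.

-441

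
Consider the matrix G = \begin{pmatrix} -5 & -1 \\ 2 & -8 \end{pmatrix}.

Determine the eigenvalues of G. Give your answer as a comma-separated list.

det(G - λI) = (-5 - λ)(-8 - λ) - (-1)·(2) = λ^2 + 13λ + 42.
This factors as (λ + 7)·(λ + 6) = 0.
Eigenvalues: -7, -6.

-7, -6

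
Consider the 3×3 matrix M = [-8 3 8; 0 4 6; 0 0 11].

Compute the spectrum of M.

-8, 4, 11

M is upper triangular, so its eigenvalues are the diagonal entries.
Diagonal: -8, 4, 11.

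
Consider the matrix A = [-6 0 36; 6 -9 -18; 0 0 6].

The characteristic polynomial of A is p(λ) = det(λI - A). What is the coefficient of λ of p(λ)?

p(λ) = λ^3 + 9λ^2 - 36λ - 324.
The coefficient of λ is -36.

-36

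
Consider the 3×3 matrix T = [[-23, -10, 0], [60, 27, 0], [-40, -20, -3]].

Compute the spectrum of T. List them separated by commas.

The characteristic polynomial is p(t) = det(tI - T).
Expanding the 3×3 determinant: p(t) = t^3 - t^2 - 33t - 63.
Rational-root test: t = 7 gives p(7) = 0.
Dividing by (t - 7) leaves t^2 + 6t + 9.
The quadratic factor is (t + 3)^2.
Eigenvalues: -3, -3, 7.

-3, -3, 7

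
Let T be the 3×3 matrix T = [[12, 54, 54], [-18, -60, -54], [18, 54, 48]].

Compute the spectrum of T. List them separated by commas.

The characteristic polynomial is p(λ) = det(λI - T).
Cofactor expansion gives p(λ) = λ^3 - 108λ - 432.
Try λ = 12: p(12) = 0, so 12 is a root.
Factor out (λ - 12): p(λ) = (λ - 12)·(λ^2 + 12λ + 36).
The quadratic factor is (λ + 6)^2.
Eigenvalues: -6, -6, 12.

-6, -6, 12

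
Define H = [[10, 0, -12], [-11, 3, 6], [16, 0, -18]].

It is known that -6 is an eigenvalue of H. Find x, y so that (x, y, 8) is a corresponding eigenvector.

6, 2

We need (H + 6I)v = 0.
H + 6I = [[16, 0, -12], [-11, 9, 6], [16, 0, -12]].
Row 1: (16)·x + (0)·y + (-12)·8 = 0
Row 2: (-11)·x + (9)·y + (6)·8 = 0
Row 3: (16)·x + (0)·y + (-12)·8 = 0
Solving gives x = 6, y = 2.
Check: H·(6, 2, 8) = (-36, -12, -48) = -6·(6, 2, 8).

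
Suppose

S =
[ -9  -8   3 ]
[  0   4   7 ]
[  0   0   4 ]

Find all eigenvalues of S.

S is upper triangular, so its eigenvalues are the diagonal entries.
Diagonal: -9, 4, 4.

-9, 4, 4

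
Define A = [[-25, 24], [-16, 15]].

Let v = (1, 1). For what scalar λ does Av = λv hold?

-1

Compute Av: A·(1, 1) = (-1, -1).
Since Av = λv, compare component 1: -1 = λ·1, so λ = -1.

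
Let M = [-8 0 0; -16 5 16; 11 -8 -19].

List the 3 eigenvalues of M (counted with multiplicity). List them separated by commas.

Set up det(lambda·I - M) = 0.
Expanding the 3×3 determinant: p(lambda) = lambda^3 + 22·lambda^2 + 145·lambda + 264.
Try lambda = -3: p(-3) = 0, so -3 is a root.
Dividing by (lambda + 3) leaves lambda^2 + 19·lambda + 88.
The quadratic factors as (lambda + 11)·(lambda + 8).
Eigenvalues: -11, -8, -3.

-11, -8, -3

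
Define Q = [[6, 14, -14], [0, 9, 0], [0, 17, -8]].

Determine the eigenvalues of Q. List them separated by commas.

Compute the characteristic polynomial p(λ) = det(λI - Q).
Expanding along the first row, p(λ) = λ^3 - 7λ^2 - 66λ + 432.
Rational-root test: λ = 6 gives p(6) = 0.
Factor out (λ - 6): p(λ) = (λ - 6)·(λ^2 - λ - 72).
The quadratic factors as (λ + 8)·(λ - 9).
Eigenvalues: -8, 6, 9.

-8, 6, 9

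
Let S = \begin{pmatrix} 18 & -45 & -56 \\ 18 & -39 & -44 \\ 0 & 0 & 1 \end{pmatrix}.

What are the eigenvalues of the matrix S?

Set up det(tI - S) = 0.
Expanding the 3×3 determinant: p(t) = t^3 + 20t^2 + 87t - 108.
Since p(-9) = 0, t = -9 is a root.
Dividing by (t + 9) leaves t^2 + 11t - 12.
The quadratic factors as (t + 12)·(t - 1).
Eigenvalues: -12, -9, 1.

-12, -9, 1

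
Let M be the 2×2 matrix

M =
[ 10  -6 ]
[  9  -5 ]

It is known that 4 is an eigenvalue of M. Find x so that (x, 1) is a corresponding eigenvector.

1

We need (M - 4I)v = 0.
M - 4I = [[6, -6], [9, -9]].
Row 1: (6)·x + (-6)·1 = 0
Row 2: (9)·x + (-9)·1 = 0
Solving gives x = 1.
Check: M·(1, 1) = (4, 4) = 4·(1, 1).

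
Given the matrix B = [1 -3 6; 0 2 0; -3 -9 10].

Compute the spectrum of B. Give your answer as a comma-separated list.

Compute the characteristic polynomial p(λ) = det(λI - B).
Expanding the 3×3 determinant: p(λ) = λ^3 - 13λ^2 + 50λ - 56.
Try λ = 2: p(2) = 0, so 2 is a root.
Factor out (λ - 2): p(λ) = (λ - 2)·(λ^2 - 11λ + 28).
The quadratic factors as (λ - 4)·(λ - 7).
Eigenvalues: 2, 4, 7.

2, 4, 7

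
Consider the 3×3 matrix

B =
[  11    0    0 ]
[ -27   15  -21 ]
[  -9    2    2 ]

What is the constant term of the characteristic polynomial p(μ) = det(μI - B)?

-792

p(0) = det(0·I − B) = det(−B) = (−1)^3·det(B).
det(B) = 792, so p(0) = -792.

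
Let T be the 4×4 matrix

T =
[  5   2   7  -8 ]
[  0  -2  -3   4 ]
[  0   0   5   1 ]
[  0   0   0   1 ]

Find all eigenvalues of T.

T is upper triangular, so its eigenvalues are the diagonal entries.
Diagonal: 5, -2, 5, 1.

-2, 1, 5, 5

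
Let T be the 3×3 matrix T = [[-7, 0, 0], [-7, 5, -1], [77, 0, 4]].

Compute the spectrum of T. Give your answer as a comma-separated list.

Compute the characteristic polynomial p(lambda) = det(lambda·I - T).
Expanding the 3×3 determinant: p(lambda) = lambda^3 - 2·lambda^2 - 43·lambda + 140.
Rational-root test: lambda = 5 gives p(5) = 0.
Factor out (lambda - 5): p(lambda) = (lambda - 5)·(lambda^2 + 3·lambda - 28).
The quadratic factors as (lambda + 7)·(lambda - 4).
Eigenvalues: -7, 4, 5.

-7, 4, 5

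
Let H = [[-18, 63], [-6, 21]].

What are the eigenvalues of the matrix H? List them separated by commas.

0, 3

det(H - tI) = (-18 - t)(21 - t) - (63)·(-6) = t^2 - 3t.
This factors as t·(t - 3) = 0.
Eigenvalues: 0, 3.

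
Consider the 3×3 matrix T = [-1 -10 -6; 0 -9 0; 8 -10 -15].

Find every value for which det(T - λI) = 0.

Set up det(λI - T) = 0.
Expanding along the first row, p(λ) = λ^3 + 25λ^2 + 207λ + 567.
Since p(-7) = 0, λ = -7 is a root.
Dividing by (λ + 7) leaves λ^2 + 18λ + 81.
The quadratic factor is (λ + 9)^2.
Eigenvalues: -9, -9, -7.

-9, -9, -7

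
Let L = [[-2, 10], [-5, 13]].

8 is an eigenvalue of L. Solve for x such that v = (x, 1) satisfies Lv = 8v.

We need (L - 8I)v = 0.
L - 8I = [[-10, 10], [-5, 5]].
Row 1: (-10)·x + (10)·1 = 0
Row 2: (-5)·x + (5)·1 = 0
Solving gives x = 1.
Check: L·(1, 1) = (8, 8) = 8·(1, 1).

1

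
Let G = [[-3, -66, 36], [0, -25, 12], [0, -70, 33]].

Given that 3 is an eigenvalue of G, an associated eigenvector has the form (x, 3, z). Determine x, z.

We need (G - 3I)v = 0.
G - 3I = [[-6, -66, 36], [0, -28, 12], [0, -70, 30]].
Row 1: (-6)·x + (-66)·3 + (36)·z = 0
Row 2: (0)·x + (-28)·3 + (12)·z = 0
Row 3: (0)·x + (-70)·3 + (30)·z = 0
Solving gives x = 9, z = 7.
Check: G·(9, 3, 7) = (27, 9, 21) = 3·(9, 3, 7).

9, 7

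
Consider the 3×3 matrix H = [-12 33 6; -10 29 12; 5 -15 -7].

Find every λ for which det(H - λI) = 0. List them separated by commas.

-1, 3, 8

The characteristic polynomial is p(lambda) = det(lambda·I - H).
Expanding along the first row, p(lambda) = lambda^3 - 10·lambda^2 + 13·lambda + 24.
Try lambda = 8: p(8) = 0, so 8 is a root.
Factor out (lambda - 8): p(lambda) = (lambda - 8)·(lambda^2 - 2·lambda - 3).
The quadratic factors as (lambda + 1)·(lambda - 3).
Eigenvalues: -1, 3, 8.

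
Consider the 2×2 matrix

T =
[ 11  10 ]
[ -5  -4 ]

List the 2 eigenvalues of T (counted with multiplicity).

1, 6

det(T - λI) = (11 - λ)(-4 - λ) - (10)·(-5) = λ^2 - 7λ + 6.
This factors as (λ - 1)·(λ - 6) = 0.
Eigenvalues: 1, 6.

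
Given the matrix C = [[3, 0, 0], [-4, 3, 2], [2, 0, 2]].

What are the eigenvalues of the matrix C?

2, 3, 3

Compute the characteristic polynomial p(λ) = det(λI - C).
Expanding along the first row, p(λ) = λ^3 - 8λ^2 + 21λ - 18.
Rational-root test: λ = 2 gives p(2) = 0.
Factor out (λ - 2): p(λ) = (λ - 2)·(λ^2 - 6λ + 9).
The quadratic factor is (λ - 3)^2.
Eigenvalues: 2, 3, 3.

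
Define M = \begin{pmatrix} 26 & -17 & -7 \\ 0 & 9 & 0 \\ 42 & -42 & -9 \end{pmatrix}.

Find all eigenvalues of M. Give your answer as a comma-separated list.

5, 9, 12

The characteristic polynomial is p(s) = det(sI - M).
Expanding the 3×3 determinant: p(s) = s^3 - 26s^2 + 213s - 540.
Rational-root test: s = 5 gives p(5) = 0.
Factor out (s - 5): p(s) = (s - 5)·(s^2 - 21s + 108).
The quadratic factors as (s - 9)·(s - 12).
Eigenvalues: 5, 9, 12.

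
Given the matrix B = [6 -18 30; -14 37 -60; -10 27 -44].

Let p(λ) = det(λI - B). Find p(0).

p(0) = det(0·I − B) = det(−B) = (−1)^3·det(B).
det(B) = 0, so p(0) = 0.

0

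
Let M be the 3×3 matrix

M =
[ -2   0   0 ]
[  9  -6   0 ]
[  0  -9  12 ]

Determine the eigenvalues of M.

-6, -2, 12

M is lower triangular, so its eigenvalues are the diagonal entries.
Diagonal: -2, -6, 12.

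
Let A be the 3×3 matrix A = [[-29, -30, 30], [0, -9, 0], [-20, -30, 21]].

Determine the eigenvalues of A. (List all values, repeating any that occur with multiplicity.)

The characteristic polynomial is p(r) = det(rI - A).
Expanding the 3×3 determinant: p(r) = r^3 + 17r^2 + 63r - 81.
Try r = 1: p(1) = 0, so 1 is a root.
Dividing by (r - 1) leaves r^2 + 18r + 81.
The quadratic factor is (r + 9)^2.
Eigenvalues: -9, -9, 1.

-9, -9, 1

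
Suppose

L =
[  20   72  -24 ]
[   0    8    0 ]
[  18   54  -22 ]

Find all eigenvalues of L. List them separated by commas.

-4, 2, 8

Set up det(μI - L) = 0.
Expanding the 3×3 determinant: p(μ) = μ^3 - 6μ^2 - 24μ + 64.
Since p(-4) = 0, μ = -4 is a root.
Dividing by (μ + 4) leaves μ^2 - 10μ + 16.
The quadratic factors as (μ - 2)·(μ - 8).
Eigenvalues: -4, 2, 8.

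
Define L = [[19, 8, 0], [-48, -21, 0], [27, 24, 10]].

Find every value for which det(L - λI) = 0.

-5, 3, 10

Compute the characteristic polynomial p(λ) = det(λI - L).
Expanding along the first row, p(λ) = λ^3 - 8λ^2 - 35λ + 150.
Since p(3) = 0, λ = 3 is a root.
Factor out (λ - 3): p(λ) = (λ - 3)·(λ^2 - 5λ - 50).
The quadratic factors as (λ + 5)·(λ - 10).
Eigenvalues: -5, 3, 10.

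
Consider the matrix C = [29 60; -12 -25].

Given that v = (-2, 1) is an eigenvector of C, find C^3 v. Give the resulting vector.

First find the eigenvalue: Cv = (2, -1) = -1·(-2, 1), so λ = -1.
Then C^3 v = λ^3·v = (-1)^3·(-2, 1) = -1·(-2, 1) = (2, -1).

(2, -1)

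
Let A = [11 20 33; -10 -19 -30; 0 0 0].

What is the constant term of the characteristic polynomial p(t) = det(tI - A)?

0

p(0) = det(0·I − A) = det(−A) = (−1)^3·det(A).
det(A) = 0, so p(0) = 0.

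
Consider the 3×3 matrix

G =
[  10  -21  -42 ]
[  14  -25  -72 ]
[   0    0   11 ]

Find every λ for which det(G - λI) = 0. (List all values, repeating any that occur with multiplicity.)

Set up det(tI - G) = 0.
Cofactor expansion gives p(t) = t^3 + 4t^2 - 121t - 484.
Rational-root test: t = -4 gives p(-4) = 0.
Dividing by (t + 4) leaves t^2 - 121.
The quadratic factors as (t + 11)·(t - 11).
Eigenvalues: -11, -4, 11.

-11, -4, 11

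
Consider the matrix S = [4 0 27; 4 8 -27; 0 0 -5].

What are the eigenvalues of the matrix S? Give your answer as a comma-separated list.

Compute the characteristic polynomial p(r) = det(rI - S).
Cofactor expansion gives p(r) = r^3 - 7r^2 - 28r + 160.
Since p(-5) = 0, r = -5 is a root.
Factor out (r + 5): p(r) = (r + 5)·(r^2 - 12r + 32).
The quadratic factors as (r - 4)·(r - 8).
Eigenvalues: -5, 4, 8.

-5, 4, 8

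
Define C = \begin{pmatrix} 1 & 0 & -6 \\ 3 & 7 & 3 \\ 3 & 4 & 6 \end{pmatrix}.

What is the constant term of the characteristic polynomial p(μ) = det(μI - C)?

p(0) = det(0·I − C) = det(−C) = (−1)^3·det(C).
det(C) = 84, so p(0) = -84.

-84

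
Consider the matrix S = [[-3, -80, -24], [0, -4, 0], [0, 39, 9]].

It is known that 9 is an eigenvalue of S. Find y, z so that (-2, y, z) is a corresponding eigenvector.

We need (S - 9I)v = 0.
S - 9I = [[-12, -80, -24], [0, -13, 0], [0, 39, 0]].
Row 1: (-12)·-2 + (-80)·y + (-24)·z = 0
Row 2: (0)·-2 + (-13)·y + (0)·z = 0
Row 3: (0)·-2 + (39)·y + (0)·z = 0
Solving gives y = 0, z = 1.
Check: S·(-2, 0, 1) = (-18, 0, 9) = 9·(-2, 0, 1).

0, 1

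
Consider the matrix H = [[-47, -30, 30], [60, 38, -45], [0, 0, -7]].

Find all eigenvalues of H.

-7, -7, -2

The characteristic polynomial is p(r) = det(rI - H).
Expanding the 3×3 determinant: p(r) = r^3 + 16r^2 + 77r + 98.
Rational-root test: r = -7 gives p(-7) = 0.
Dividing by (r + 7) leaves r^2 + 9r + 14.
The quadratic factors as (r + 7)·(r + 2).
Eigenvalues: -7, -7, -2.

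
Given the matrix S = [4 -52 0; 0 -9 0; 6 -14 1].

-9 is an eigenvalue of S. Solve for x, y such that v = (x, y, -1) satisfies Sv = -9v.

4, 1

We need (S + 9I)v = 0.
S + 9I = [[13, -52, 0], [0, 0, 0], [6, -14, 10]].
Row 1: (13)·x + (-52)·y + (0)·-1 = 0
Row 2: (0)·x + (0)·y + (0)·-1 = 0
Row 3: (6)·x + (-14)·y + (10)·-1 = 0
Solving gives x = 4, y = 1.
Check: S·(4, 1, -1) = (-36, -9, 9) = -9·(4, 1, -1).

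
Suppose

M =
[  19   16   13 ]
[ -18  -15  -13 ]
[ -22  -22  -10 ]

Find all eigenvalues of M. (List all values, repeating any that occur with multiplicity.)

-10, 1, 3

Set up det(λI - M) = 0.
Cofactor expansion gives p(λ) = λ^3 + 6λ^2 - 37λ + 30.
Since p(3) = 0, λ = 3 is a root.
Dividing by (λ - 3) leaves λ^2 + 9λ - 10.
The quadratic factors as (λ + 10)·(λ - 1).
Eigenvalues: -10, 1, 3.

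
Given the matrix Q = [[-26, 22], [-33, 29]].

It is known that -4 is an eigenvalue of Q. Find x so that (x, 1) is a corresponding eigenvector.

1

We need (Q + 4I)v = 0.
Q + 4I = [[-22, 22], [-33, 33]].
Row 1: (-22)·x + (22)·1 = 0
Row 2: (-33)·x + (33)·1 = 0
Solving gives x = 1.
Check: Q·(1, 1) = (-4, -4) = -4·(1, 1).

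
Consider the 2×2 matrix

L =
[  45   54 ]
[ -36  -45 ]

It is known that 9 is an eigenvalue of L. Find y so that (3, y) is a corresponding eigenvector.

-2

We need (L - 9I)v = 0.
L - 9I = [[36, 54], [-36, -54]].
Row 1: (36)·3 + (54)·y = 0
Row 2: (-36)·3 + (-54)·y = 0
Solving gives y = -2.
Check: L·(3, -2) = (27, -18) = 9·(3, -2).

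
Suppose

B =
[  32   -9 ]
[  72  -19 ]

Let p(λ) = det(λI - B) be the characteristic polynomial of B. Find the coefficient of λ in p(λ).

-13

The coefficient of λ of det(λI - B) is −trace(B).
trace(B) = (32) + (-19) = 13, so the coefficient is -13.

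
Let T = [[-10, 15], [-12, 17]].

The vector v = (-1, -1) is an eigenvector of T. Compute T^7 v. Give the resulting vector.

First find the eigenvalue: Tv = (-5, -5) = 5·(-1, -1), so λ = 5.
Then T^7 v = λ^7·v = 5^7·(-1, -1) = 78125·(-1, -1) = (-78125, -78125).

(-78125, -78125)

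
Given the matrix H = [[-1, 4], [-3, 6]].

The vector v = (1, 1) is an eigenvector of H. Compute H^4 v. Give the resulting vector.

First find the eigenvalue: Hv = (3, 3) = 3·(1, 1), so λ = 3.
Then H^4 v = λ^4·v = 3^4·(1, 1) = 81·(1, 1) = (81, 81).

(81, 81)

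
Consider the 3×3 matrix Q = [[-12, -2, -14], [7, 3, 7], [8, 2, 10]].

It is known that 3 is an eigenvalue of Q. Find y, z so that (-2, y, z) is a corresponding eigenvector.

We need (Q - 3I)v = 0.
Q - 3I = [[-15, -2, -14], [7, 0, 7], [8, 2, 7]].
Row 1: (-15)·-2 + (-2)·y + (-14)·z = 0
Row 2: (7)·-2 + (0)·y + (7)·z = 0
Row 3: (8)·-2 + (2)·y + (7)·z = 0
Solving gives y = 1, z = 2.
Check: Q·(-2, 1, 2) = (-6, 3, 6) = 3·(-2, 1, 2).

1, 2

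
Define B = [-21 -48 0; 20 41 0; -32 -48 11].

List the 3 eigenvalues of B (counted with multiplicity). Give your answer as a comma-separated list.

9, 11, 11

Compute the characteristic polynomial p(μ) = det(μI - B).
Expanding the 3×3 determinant: p(μ) = μ^3 - 31μ^2 + 319μ - 1089.
Rational-root test: μ = 9 gives p(9) = 0.
Dividing by (μ - 9) leaves μ^2 - 22μ + 121.
The quadratic factor is (μ - 11)^2.
Eigenvalues: 9, 11, 11.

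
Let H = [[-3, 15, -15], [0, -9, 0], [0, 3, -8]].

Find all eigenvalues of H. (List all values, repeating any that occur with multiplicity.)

-9, -8, -3

Set up det(tI - H) = 0.
Cofactor expansion gives p(t) = t^3 + 20t^2 + 123t + 216.
Since p(-9) = 0, t = -9 is a root.
Factor out (t + 9): p(t) = (t + 9)·(t^2 + 11t + 24).
The quadratic factors as (t + 8)·(t + 3).
Eigenvalues: -9, -8, -3.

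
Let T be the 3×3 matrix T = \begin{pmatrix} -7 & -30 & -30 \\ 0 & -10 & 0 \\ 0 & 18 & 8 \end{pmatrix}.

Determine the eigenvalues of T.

-10, -7, 8

Compute the characteristic polynomial p(λ) = det(λI - T).
Expanding along the first row, p(λ) = λ^3 + 9λ^2 - 66λ - 560.
Rational-root test: λ = -7 gives p(-7) = 0.
Dividing by (λ + 7) leaves λ^2 + 2λ - 80.
The quadratic factors as (λ + 10)·(λ - 8).
Eigenvalues: -10, -7, 8.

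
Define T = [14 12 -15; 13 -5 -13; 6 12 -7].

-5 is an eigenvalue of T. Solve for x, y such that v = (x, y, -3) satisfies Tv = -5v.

We need (T + 5I)v = 0.
T + 5I = [[19, 12, -15], [13, 0, -13], [6, 12, -2]].
Row 1: (19)·x + (12)·y + (-15)·-3 = 0
Row 2: (13)·x + (0)·y + (-13)·-3 = 0
Row 3: (6)·x + (12)·y + (-2)·-3 = 0
Solving gives x = -3, y = 1.
Check: T·(-3, 1, -3) = (15, -5, 15) = -5·(-3, 1, -3).

-3, 1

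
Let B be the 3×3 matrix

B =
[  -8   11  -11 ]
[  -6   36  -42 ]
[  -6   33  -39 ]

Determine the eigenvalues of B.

Compute the characteristic polynomial p(λ) = det(λI - B).
Cofactor expansion gives p(λ) = λ^3 + 11λ^2 + 6λ - 144.
Rational-root test: λ = 3 gives p(3) = 0.
Dividing by (λ - 3) leaves λ^2 + 14λ + 48.
The quadratic factors as (λ + 8)·(λ + 6).
Eigenvalues: -8, -6, 3.

-8, -6, 3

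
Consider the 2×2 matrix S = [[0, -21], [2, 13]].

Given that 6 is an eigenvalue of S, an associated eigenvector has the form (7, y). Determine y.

-2

We need (S - 6I)v = 0.
S - 6I = [[-6, -21], [2, 7]].
Row 1: (-6)·7 + (-21)·y = 0
Row 2: (2)·7 + (7)·y = 0
Solving gives y = -2.
Check: S·(7, -2) = (42, -12) = 6·(7, -2).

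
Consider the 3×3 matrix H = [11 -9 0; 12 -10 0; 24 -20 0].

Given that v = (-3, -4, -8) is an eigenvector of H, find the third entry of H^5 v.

8

First find the eigenvalue: Hv = (3, 4, 8) = -1·(-3, -4, -8), so λ = -1.
Then H^5 v = λ^5·v = (-1)^5·(-3, -4, -8) = -1·(-3, -4, -8) = (3, 4, 8).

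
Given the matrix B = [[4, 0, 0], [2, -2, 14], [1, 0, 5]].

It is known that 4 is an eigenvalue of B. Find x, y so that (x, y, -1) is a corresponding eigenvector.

1, -2

We need (B - 4I)v = 0.
B - 4I = [[0, 0, 0], [2, -6, 14], [1, 0, 1]].
Row 1: (0)·x + (0)·y + (0)·-1 = 0
Row 2: (2)·x + (-6)·y + (14)·-1 = 0
Row 3: (1)·x + (0)·y + (1)·-1 = 0
Solving gives x = 1, y = -2.
Check: B·(1, -2, -1) = (4, -8, -4) = 4·(1, -2, -1).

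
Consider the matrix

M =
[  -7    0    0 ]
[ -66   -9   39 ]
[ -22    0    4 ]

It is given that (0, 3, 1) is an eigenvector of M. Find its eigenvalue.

4

Compute Mv: M·(0, 3, 1) = (0, 12, 4).
Since Mv = λv, compare component 2: 12 = λ·3, so λ = 4.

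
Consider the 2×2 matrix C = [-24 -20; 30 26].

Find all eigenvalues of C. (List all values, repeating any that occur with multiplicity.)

-4, 6

det(C - μI) = (-24 - μ)(26 - μ) - (-20)·(30) = μ^2 - 2μ - 24.
This factors as (μ + 4)·(μ - 6) = 0.
Eigenvalues: -4, 6.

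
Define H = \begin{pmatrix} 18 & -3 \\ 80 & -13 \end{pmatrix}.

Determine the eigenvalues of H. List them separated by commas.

2, 3

det(H - lambda·I) = (18 - lambda)(-13 - lambda) - (-3)·(80) = lambda^2 - 5·lambda + 6.
This factors as (lambda - 2)·(lambda - 3) = 0.
Eigenvalues: 2, 3.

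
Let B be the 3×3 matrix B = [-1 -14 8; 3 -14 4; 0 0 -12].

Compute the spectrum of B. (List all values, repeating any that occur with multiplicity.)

The characteristic polynomial is p(lambda) = det(lambda·I - B).
Cofactor expansion gives p(lambda) = lambda^3 + 27·lambda^2 + 236·lambda + 672.
Rational-root test: lambda = -12 gives p(-12) = 0.
Dividing by (lambda + 12) leaves lambda^2 + 15·lambda + 56.
The quadratic factors as (lambda + 8)·(lambda + 7).
Eigenvalues: -12, -8, -7.

-12, -8, -7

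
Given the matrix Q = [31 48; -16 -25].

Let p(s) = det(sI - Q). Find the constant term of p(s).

p(s) = s^2 - 6s - 7.
The constant term is -7.

-7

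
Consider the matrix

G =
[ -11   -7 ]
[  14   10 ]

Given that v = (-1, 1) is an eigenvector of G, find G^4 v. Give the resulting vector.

First find the eigenvalue: Gv = (4, -4) = -4·(-1, 1), so λ = -4.
Then G^4 v = λ^4·v = (-4)^4·(-1, 1) = 256·(-1, 1) = (-256, 256).

(-256, 256)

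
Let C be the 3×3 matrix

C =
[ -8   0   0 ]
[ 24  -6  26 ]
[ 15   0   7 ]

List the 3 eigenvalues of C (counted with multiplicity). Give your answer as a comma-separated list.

The characteristic polynomial is p(μ) = det(μI - C).
Cofactor expansion gives p(μ) = μ^3 + 7μ^2 - 50μ - 336.
Rational-root test: μ = -6 gives p(-6) = 0.
Factor out (μ + 6): p(μ) = (μ + 6)·(μ^2 + μ - 56).
The quadratic factors as (μ + 8)·(μ - 7).
Eigenvalues: -8, -6, 7.

-8, -6, 7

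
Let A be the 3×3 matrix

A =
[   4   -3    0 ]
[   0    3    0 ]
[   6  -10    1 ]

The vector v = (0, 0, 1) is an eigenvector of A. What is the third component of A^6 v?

1

First find the eigenvalue: Av = (0, 0, 1) = 1·(0, 0, 1), so λ = 1.
Then A^6 v = λ^6·v = 1^6·(0, 0, 1) = 1·(0, 0, 1) = (0, 0, 1).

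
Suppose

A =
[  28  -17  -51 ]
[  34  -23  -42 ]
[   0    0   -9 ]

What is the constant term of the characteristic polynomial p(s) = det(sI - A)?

p(0) = det(0·I − A) = det(−A) = (−1)^3·det(A).
det(A) = 594, so p(0) = -594.

-594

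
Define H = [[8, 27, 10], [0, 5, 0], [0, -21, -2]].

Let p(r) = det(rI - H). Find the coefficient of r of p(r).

p(r) = r^3 - 11r^2 + 14r + 80.
The coefficient of r is 14.

14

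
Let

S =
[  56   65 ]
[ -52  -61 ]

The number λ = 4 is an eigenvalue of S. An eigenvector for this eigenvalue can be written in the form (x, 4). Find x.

We need (S - 4I)v = 0.
S - 4I = [[52, 65], [-52, -65]].
Row 1: (52)·x + (65)·4 = 0
Row 2: (-52)·x + (-65)·4 = 0
Solving gives x = -5.
Check: S·(-5, 4) = (-20, 16) = 4·(-5, 4).

-5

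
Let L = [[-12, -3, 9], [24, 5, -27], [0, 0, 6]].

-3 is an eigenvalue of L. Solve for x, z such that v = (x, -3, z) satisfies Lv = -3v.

1, 0

We need (L + 3I)v = 0.
L + 3I = [[-9, -3, 9], [24, 8, -27], [0, 0, 9]].
Row 1: (-9)·x + (-3)·-3 + (9)·z = 0
Row 2: (24)·x + (8)·-3 + (-27)·z = 0
Row 3: (0)·x + (0)·-3 + (9)·z = 0
Solving gives x = 1, z = 0.
Check: L·(1, -3, 0) = (-3, 9, 0) = -3·(1, -3, 0).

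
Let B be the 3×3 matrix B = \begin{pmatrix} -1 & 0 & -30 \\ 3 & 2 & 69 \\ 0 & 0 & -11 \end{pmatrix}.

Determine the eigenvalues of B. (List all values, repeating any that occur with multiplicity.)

Set up det(lambda·I - B) = 0.
Expanding the 3×3 determinant: p(lambda) = lambda^3 + 10·lambda^2 - 13·lambda - 22.
Since p(2) = 0, lambda = 2 is a root.
Factor out (lambda - 2): p(lambda) = (lambda - 2)·(lambda^2 + 12·lambda + 11).
The quadratic factors as (lambda + 11)·(lambda + 1).
Eigenvalues: -11, -1, 2.

-11, -1, 2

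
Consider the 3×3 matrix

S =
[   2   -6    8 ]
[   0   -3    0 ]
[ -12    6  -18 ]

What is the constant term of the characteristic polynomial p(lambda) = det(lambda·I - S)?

p(0) = det(0·I − S) = det(−S) = (−1)^3·det(S).
det(S) = -180, so p(0) = 180.

180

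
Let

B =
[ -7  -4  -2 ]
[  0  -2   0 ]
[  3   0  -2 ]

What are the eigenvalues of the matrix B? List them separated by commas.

-5, -4, -2

Compute the characteristic polynomial p(λ) = det(λI - B).
Cofactor expansion gives p(λ) = λ^3 + 11λ^2 + 38λ + 40.
Try λ = -5: p(-5) = 0, so -5 is a root.
Factor out (λ + 5): p(λ) = (λ + 5)·(λ^2 + 6λ + 8).
The quadratic factors as (λ + 4)·(λ + 2).
Eigenvalues: -5, -4, -2.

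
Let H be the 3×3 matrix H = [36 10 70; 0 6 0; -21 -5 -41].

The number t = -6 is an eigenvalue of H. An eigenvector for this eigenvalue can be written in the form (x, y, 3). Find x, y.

-5, 0

We need (H + 6I)v = 0.
H + 6I = [[42, 10, 70], [0, 12, 0], [-21, -5, -35]].
Row 1: (42)·x + (10)·y + (70)·3 = 0
Row 2: (0)·x + (12)·y + (0)·3 = 0
Row 3: (-21)·x + (-5)·y + (-35)·3 = 0
Solving gives x = -5, y = 0.
Check: H·(-5, 0, 3) = (30, 0, -18) = -6·(-5, 0, 3).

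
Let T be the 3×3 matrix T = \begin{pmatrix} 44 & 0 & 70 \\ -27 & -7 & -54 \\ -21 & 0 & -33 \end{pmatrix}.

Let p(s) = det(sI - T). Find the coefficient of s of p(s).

p(s) = s^3 - 4s^2 - 59s + 126.
The coefficient of s is -59.

-59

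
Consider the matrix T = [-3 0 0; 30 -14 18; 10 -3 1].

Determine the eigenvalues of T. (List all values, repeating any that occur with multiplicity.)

Set up det(rI - T) = 0.
Expanding the 3×3 determinant: p(r) = r^3 + 16r^2 + 79r + 120.
Rational-root test: r = -3 gives p(-3) = 0.
Dividing by (r + 3) leaves r^2 + 13r + 40.
The quadratic factors as (r + 8)·(r + 5).
Eigenvalues: -8, -5, -3.

-8, -5, -3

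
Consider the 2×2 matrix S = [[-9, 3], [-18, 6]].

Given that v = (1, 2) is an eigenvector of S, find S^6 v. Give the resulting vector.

First find the eigenvalue: Sv = (-3, -6) = -3·(1, 2), so λ = -3.
Then S^6 v = λ^6·v = (-3)^6·(1, 2) = 729·(1, 2) = (729, 1458).

(729, 1458)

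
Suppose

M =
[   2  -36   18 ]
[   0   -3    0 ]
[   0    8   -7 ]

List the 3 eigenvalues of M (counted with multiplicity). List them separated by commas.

-7, -3, 2

Compute the characteristic polynomial p(μ) = det(μI - M).
Expanding the 3×3 determinant: p(μ) = μ^3 + 8μ^2 + μ - 42.
Since p(-7) = 0, μ = -7 is a root.
Dividing by (μ + 7) leaves μ^2 + μ - 6.
The quadratic factors as (μ + 3)·(μ - 2).
Eigenvalues: -7, -3, 2.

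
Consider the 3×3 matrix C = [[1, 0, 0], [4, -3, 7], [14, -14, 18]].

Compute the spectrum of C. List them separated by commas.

1, 4, 11

Set up det(lambda·I - C) = 0.
Expanding the 3×3 determinant: p(lambda) = lambda^3 - 16·lambda^2 + 59·lambda - 44.
Try lambda = 11: p(11) = 0, so 11 is a root.
Dividing by (lambda - 11) leaves lambda^2 - 5·lambda + 4.
The quadratic factors as (lambda - 1)·(lambda - 4).
Eigenvalues: 1, 4, 11.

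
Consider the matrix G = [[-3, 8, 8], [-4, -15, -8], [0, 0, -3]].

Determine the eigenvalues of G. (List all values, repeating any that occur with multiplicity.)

-11, -7, -3

The characteristic polynomial is p(r) = det(rI - G).
Expanding along the first row, p(r) = r^3 + 21r^2 + 131r + 231.
Try r = -3: p(-3) = 0, so -3 is a root.
Factor out (r + 3): p(r) = (r + 3)·(r^2 + 18r + 77).
The quadratic factors as (r + 11)·(r + 7).
Eigenvalues: -11, -7, -3.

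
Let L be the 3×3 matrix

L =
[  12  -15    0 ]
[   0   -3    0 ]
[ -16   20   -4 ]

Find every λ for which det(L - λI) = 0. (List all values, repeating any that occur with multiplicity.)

-4, -3, 12

The characteristic polynomial is p(lambda) = det(lambda·I - L).
Expanding the 3×3 determinant: p(lambda) = lambda^3 - 5·lambda^2 - 72·lambda - 144.
Try lambda = -3: p(-3) = 0, so -3 is a root.
Factor out (lambda + 3): p(lambda) = (lambda + 3)·(lambda^2 - 8·lambda - 48).
The quadratic factors as (lambda + 4)·(lambda - 12).
Eigenvalues: -4, -3, 12.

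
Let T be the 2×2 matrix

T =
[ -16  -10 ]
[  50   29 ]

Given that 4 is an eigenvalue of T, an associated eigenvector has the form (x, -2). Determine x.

We need (T - 4I)v = 0.
T - 4I = [[-20, -10], [50, 25]].
Row 1: (-20)·x + (-10)·-2 = 0
Row 2: (50)·x + (25)·-2 = 0
Solving gives x = 1.
Check: T·(1, -2) = (4, -8) = 4·(1, -2).

1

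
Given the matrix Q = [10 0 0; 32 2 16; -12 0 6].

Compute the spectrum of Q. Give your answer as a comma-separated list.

2, 6, 10

The characteristic polynomial is p(s) = det(sI - Q).
Expanding along the first row, p(s) = s^3 - 18s^2 + 92s - 120.
Try s = 2: p(2) = 0, so 2 is a root.
Factor out (s - 2): p(s) = (s - 2)·(s^2 - 16s + 60).
The quadratic factors as (s - 6)·(s - 10).
Eigenvalues: 2, 6, 10.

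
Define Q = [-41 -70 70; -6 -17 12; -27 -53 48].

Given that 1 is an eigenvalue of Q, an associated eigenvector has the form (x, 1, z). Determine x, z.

5, 4

We need (Q - 1I)v = 0.
Q - 1I = [[-42, -70, 70], [-6, -18, 12], [-27, -53, 47]].
Row 1: (-42)·x + (-70)·1 + (70)·z = 0
Row 2: (-6)·x + (-18)·1 + (12)·z = 0
Row 3: (-27)·x + (-53)·1 + (47)·z = 0
Solving gives x = 5, z = 4.
Check: Q·(5, 1, 4) = (5, 1, 4) = 1·(5, 1, 4).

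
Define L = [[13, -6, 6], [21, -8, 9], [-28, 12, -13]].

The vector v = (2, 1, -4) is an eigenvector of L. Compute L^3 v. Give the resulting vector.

First find the eigenvalue: Lv = (-4, -2, 8) = -2·(2, 1, -4), so λ = -2.
Then L^3 v = λ^3·v = (-2)^3·(2, 1, -4) = -8·(2, 1, -4) = (-16, -8, 32).

(-16, -8, 32)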